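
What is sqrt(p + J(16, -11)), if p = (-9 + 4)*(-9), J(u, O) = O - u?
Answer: 3*sqrt(2) ≈ 4.2426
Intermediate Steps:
p = 45 (p = -5*(-9) = 45)
sqrt(p + J(16, -11)) = sqrt(45 + (-11 - 1*16)) = sqrt(45 + (-11 - 16)) = sqrt(45 - 27) = sqrt(18) = 3*sqrt(2)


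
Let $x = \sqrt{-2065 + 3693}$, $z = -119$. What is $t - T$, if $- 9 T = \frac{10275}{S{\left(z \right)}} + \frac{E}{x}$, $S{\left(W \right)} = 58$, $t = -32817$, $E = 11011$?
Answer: $- \frac{5706733}{174} + \frac{1001 \sqrt{407}}{666} \approx -32767.0$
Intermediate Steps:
$x = 2 \sqrt{407}$ ($x = \sqrt{1628} = 2 \sqrt{407} \approx 40.349$)
$T = - \frac{3425}{174} - \frac{1001 \sqrt{407}}{666}$ ($T = - \frac{\frac{10275}{58} + \frac{11011}{2 \sqrt{407}}}{9} = - \frac{10275 \cdot \frac{1}{58} + 11011 \frac{\sqrt{407}}{814}}{9} = - \frac{\frac{10275}{58} + \frac{1001 \sqrt{407}}{74}}{9} = - \frac{3425}{174} - \frac{1001 \sqrt{407}}{666} \approx -50.006$)
$t - T = -32817 - \left(- \frac{3425}{174} - \frac{1001 \sqrt{407}}{666}\right) = -32817 + \left(\frac{3425}{174} + \frac{1001 \sqrt{407}}{666}\right) = - \frac{5706733}{174} + \frac{1001 \sqrt{407}}{666}$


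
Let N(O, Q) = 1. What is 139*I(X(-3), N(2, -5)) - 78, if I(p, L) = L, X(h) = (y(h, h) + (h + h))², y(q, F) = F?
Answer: 61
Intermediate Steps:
X(h) = 9*h² (X(h) = (h + (h + h))² = (h + 2*h)² = (3*h)² = 9*h²)
139*I(X(-3), N(2, -5)) - 78 = 139*1 - 78 = 139 - 78 = 61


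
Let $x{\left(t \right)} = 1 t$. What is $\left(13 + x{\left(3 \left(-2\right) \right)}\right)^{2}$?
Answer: $49$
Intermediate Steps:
$x{\left(t \right)} = t$
$\left(13 + x{\left(3 \left(-2\right) \right)}\right)^{2} = \left(13 + 3 \left(-2\right)\right)^{2} = \left(13 - 6\right)^{2} = 7^{2} = 49$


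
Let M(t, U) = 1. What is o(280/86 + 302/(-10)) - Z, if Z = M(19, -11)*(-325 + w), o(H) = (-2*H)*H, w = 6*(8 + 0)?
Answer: -54313373/46225 ≈ -1175.0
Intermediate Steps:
w = 48 (w = 6*8 = 48)
o(H) = -2*H**2
Z = -277 (Z = 1*(-325 + 48) = 1*(-277) = -277)
o(280/86 + 302/(-10)) - Z = -2*(280/86 + 302/(-10))**2 - 1*(-277) = -2*(280*(1/86) + 302*(-1/10))**2 + 277 = -2*(140/43 - 151/5)**2 + 277 = -2*(-5793/215)**2 + 277 = -2*33558849/46225 + 277 = -67117698/46225 + 277 = -54313373/46225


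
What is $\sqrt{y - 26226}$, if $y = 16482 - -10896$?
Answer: $24 \sqrt{2} \approx 33.941$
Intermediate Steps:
$y = 27378$ ($y = 16482 + 10896 = 27378$)
$\sqrt{y - 26226} = \sqrt{27378 - 26226} = \sqrt{1152} = 24 \sqrt{2}$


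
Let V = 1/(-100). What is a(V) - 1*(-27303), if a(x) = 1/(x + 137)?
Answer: 374023897/13699 ≈ 27303.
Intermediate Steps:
V = -1/100 ≈ -0.010000
a(x) = 1/(137 + x)
a(V) - 1*(-27303) = 1/(137 - 1/100) - 1*(-27303) = 1/(13699/100) + 27303 = 100/13699 + 27303 = 374023897/13699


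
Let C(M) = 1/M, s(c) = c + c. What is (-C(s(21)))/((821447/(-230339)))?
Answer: 230339/34500774 ≈ 0.0066763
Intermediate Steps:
s(c) = 2*c
(-C(s(21)))/((821447/(-230339))) = (-1/(2*21))/((821447/(-230339))) = (-1/42)/((821447*(-1/230339))) = (-1*1/42)/(-821447/230339) = -1/42*(-230339/821447) = 230339/34500774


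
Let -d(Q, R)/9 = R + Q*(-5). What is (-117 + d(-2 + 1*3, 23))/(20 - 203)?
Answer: 93/61 ≈ 1.5246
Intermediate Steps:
d(Q, R) = -9*R + 45*Q (d(Q, R) = -9*(R + Q*(-5)) = -9*(R - 5*Q) = -9*R + 45*Q)
(-117 + d(-2 + 1*3, 23))/(20 - 203) = (-117 + (-9*23 + 45*(-2 + 1*3)))/(20 - 203) = (-117 + (-207 + 45*(-2 + 3)))/(-183) = (-117 + (-207 + 45*1))*(-1/183) = (-117 + (-207 + 45))*(-1/183) = (-117 - 162)*(-1/183) = -279*(-1/183) = 93/61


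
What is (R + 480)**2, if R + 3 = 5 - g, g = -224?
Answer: 498436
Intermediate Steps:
R = 226 (R = -3 + (5 - 1*(-224)) = -3 + (5 + 224) = -3 + 229 = 226)
(R + 480)**2 = (226 + 480)**2 = 706**2 = 498436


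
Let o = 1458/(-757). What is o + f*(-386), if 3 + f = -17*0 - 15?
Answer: 5258178/757 ≈ 6946.1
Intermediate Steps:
o = -1458/757 (o = 1458*(-1/757) = -1458/757 ≈ -1.9260)
f = -18 (f = -3 + (-17*0 - 15) = -3 + (0 - 15) = -3 - 15 = -18)
o + f*(-386) = -1458/757 - 18*(-386) = -1458/757 + 6948 = 5258178/757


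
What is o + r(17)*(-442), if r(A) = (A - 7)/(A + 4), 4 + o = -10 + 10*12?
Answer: -2194/21 ≈ -104.48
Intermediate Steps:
o = 106 (o = -4 + (-10 + 10*12) = -4 + (-10 + 120) = -4 + 110 = 106)
r(A) = (-7 + A)/(4 + A)
o + r(17)*(-442) = 106 + ((-7 + 17)/(4 + 17))*(-442) = 106 + (10/21)*(-442) = 106 - 4420/21 = -2194/21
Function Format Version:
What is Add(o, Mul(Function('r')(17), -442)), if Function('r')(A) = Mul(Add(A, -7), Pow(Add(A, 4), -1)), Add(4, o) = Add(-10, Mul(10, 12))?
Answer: Rational(-2194, 21) ≈ -104.48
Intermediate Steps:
o = 106 (o = Add(-4, Add(-10, Mul(10, 12))) = Add(-4, Add(-10, 120)) = Add(-4, 110) = 106)
Function('r')(A) = Mul(Pow(Add(4, A), -1), Add(-7, A)) (Function('r')(A) = Mul(Add(-7, A), Pow(Add(4, A), -1)) = Mul(Pow(Add(4, A), -1), Add(-7, A)))
Add(o, Mul(Function('r')(17), -442)) = Add(106, Mul(Mul(Pow(Add(4, 17), -1), Add(-7, 17)), -442)) = Add(106, Mul(Mul(Pow(21, -1), 10), -442)) = Add(106, Mul(Mul(Rational(1, 21), 10), -442)) = Add(106, Mul(Rational(10, 21), -442)) = Add(106, Rational(-4420, 21)) = Rational(-2194, 21)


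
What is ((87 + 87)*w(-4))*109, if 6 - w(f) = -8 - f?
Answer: 189660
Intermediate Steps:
w(f) = 14 + f (w(f) = 6 - (-8 - f) = 6 + (8 + f) = 14 + f)
((87 + 87)*w(-4))*109 = ((87 + 87)*(14 - 4))*109 = (174*10)*109 = 1740*109 = 189660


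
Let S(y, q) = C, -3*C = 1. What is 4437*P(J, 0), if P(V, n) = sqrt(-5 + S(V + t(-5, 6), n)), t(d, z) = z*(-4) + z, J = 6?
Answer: 5916*I*sqrt(3) ≈ 10247.0*I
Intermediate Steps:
C = -1/3 (C = -1/3*1 = -1/3 ≈ -0.33333)
t(d, z) = -3*z (t(d, z) = -4*z + z = -3*z)
S(y, q) = -1/3
P(V, n) = 4*I*sqrt(3)/3 (P(V, n) = sqrt(-5 - 1/3) = sqrt(-16/3) = 4*I*sqrt(3)/3)
4437*P(J, 0) = 4437*(4*I*sqrt(3)/3) = 5916*I*sqrt(3)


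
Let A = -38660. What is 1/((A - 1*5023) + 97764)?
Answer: 1/54081 ≈ 1.8491e-5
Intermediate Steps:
1/((A - 1*5023) + 97764) = 1/((-38660 - 1*5023) + 97764) = 1/((-38660 - 5023) + 97764) = 1/(-43683 + 97764) = 1/54081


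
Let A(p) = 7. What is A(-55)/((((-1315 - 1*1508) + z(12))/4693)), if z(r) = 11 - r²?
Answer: -32851/2956 ≈ -11.113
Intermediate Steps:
A(-55)/((((-1315 - 1*1508) + z(12))/4693)) = 7/((((-1315 - 1*1508) + (11 - 1*12²))/4693)) = 7/((((-1315 - 1508) + (11 - 1*144))*(1/4693))) = 7/(((-2823 + (11 - 144))*(1/4693))) = 7/(((-2823 - 133)*(1/4693))) = 7/((-2956*1/4693)) = 7/(-2956/4693) = 7*(-4693/2956) = -32851/2956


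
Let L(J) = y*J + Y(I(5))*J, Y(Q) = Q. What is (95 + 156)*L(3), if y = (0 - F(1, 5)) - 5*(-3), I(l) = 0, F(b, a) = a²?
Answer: -7530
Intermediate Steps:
y = -10 (y = (0 - 1*5²) - 5*(-3) = (0 - 1*25) + 15 = (0 - 25) + 15 = -25 + 15 = -10)
L(J) = -10*J (L(J) = -10*J + 0*J = -10*J + 0 = -10*J)
(95 + 156)*L(3) = (95 + 156)*(-10*3) = 251*(-30) = -7530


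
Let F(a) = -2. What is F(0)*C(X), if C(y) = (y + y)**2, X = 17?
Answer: -2312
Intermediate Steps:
C(y) = 4*y**2 (C(y) = (2*y)**2 = 4*y**2)
F(0)*C(X) = -8*17**2 = -8*289 = -2*1156 = -2312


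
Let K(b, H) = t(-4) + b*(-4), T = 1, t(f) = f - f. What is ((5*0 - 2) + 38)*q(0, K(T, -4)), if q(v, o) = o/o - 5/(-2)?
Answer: 126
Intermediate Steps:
t(f) = 0
K(b, H) = -4*b (K(b, H) = 0 + b*(-4) = 0 - 4*b = -4*b)
q(v, o) = 7/2 (q(v, o) = 1 - 5*(-1/2) = 1 + 5/2 = 7/2)
((5*0 - 2) + 38)*q(0, K(T, -4)) = ((5*0 - 2) + 38)*(7/2) = ((0 - 2) + 38)*(7/2) = (-2 + 38)*(7/2) = 36*(7/2) = 126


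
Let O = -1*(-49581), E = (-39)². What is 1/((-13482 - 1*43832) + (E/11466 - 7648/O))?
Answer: -694134/39783611069 ≈ -1.7448e-5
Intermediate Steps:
E = 1521
O = 49581
1/((-13482 - 1*43832) + (E/11466 - 7648/O)) = 1/((-13482 - 1*43832) + (1521/11466 - 7648/49581)) = 1/((-13482 - 43832) + (1521*(1/11466) - 7648*1/49581)) = 1/(-57314 + (13/98 - 7648/49581)) = 1/(-57314 - 14993/694134) = 1/(-39783611069/694134) = -694134/39783611069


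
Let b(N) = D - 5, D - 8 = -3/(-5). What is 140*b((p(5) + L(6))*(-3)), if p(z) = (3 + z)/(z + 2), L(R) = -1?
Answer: 504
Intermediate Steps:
D = 43/5 (D = 8 - 3/(-5) = 8 - 3*(-⅕) = 8 + ⅗ = 43/5 ≈ 8.6000)
p(z) = (3 + z)/(2 + z)
b(N) = 18/5 (b(N) = 43/5 - 5 = 18/5)
140*b((p(5) + L(6))*(-3)) = 140*(18/5) = 504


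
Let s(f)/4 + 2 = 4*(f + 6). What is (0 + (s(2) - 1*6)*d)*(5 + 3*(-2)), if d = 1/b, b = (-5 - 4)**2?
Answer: -38/27 ≈ -1.4074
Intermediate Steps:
s(f) = 88 + 16*f (s(f) = -8 + 4*(4*(f + 6)) = -8 + 4*(4*(6 + f)) = -8 + 4*(24 + 4*f) = -8 + (96 + 16*f) = 88 + 16*f)
b = 81 (b = (-9)**2 = 81)
d = 1/81 ≈ 0.012346
(0 + (s(2) - 1*6)*d)*(5 + 3*(-2)) = (0 + ((88 + 16*2) - 1*6)*(1/81))*(5 + 3*(-2)) = (0 + ((88 + 32) - 6)*(1/81))*(5 - 6) = (0 + (120 - 6)*(1/81))*(-1) = (0 + 114*(1/81))*(-1) = (0 + 38/27)*(-1) = (38/27)*(-1) = -38/27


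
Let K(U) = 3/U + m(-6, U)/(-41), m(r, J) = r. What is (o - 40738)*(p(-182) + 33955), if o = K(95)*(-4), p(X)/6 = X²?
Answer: -36924044844118/3895 ≈ -9.4799e+9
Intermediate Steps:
p(X) = 6*X²
K(U) = 6/41 + 3/U (K(U) = 3/U - 6/(-41) = 3/U - 6*(-1/41) = 3/U + 6/41 = 6/41 + 3/U)
o = -2772/3895 (o = (6/41 + 3/95)*(-4) = (693/3895)*(-4) = -2772/3895 ≈ -0.71168)
(o - 40738)*(p(-182) + 33955) = (-2772/3895 - 40738)*(6*(-182)² + 33955) = -158677282*(6*33124 + 33955)/3895 = -158677282*(198744 + 33955)/3895 = -158677282/3895*232699 = -36924044844118/3895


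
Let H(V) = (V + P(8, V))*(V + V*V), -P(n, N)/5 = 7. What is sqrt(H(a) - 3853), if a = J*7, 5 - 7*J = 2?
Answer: I*sqrt(4237) ≈ 65.092*I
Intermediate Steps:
J = 3/7 (J = 5/7 - 1/7*2 = 5/7 - 2/7 = 3/7 ≈ 0.42857)
a = 3 (a = (3/7)*7 = 3)
P(n, N) = -35 (P(n, N) = -5*7 = -35)
H(V) = (-35 + V)*(V + V**2) (H(V) = (V - 35)*(V + V*V) = (-35 + V)*(V + V**2))
sqrt(H(a) - 3853) = sqrt(3*(-35 + 3**2 - 34*3) - 3853) = sqrt(3*(-35 + 9 - 102) - 3853) = sqrt(3*(-128) - 3853) = sqrt(-384 - 3853) = sqrt(-4237) = I*sqrt(4237)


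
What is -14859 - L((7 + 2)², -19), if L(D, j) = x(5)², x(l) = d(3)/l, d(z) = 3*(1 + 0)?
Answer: -371484/25 ≈ -14859.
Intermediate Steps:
d(z) = 3 (d(z) = 3*1 = 3)
x(l) = 3/l
L(D, j) = 9/25 (L(D, j) = (3/5)² = (3*(⅕))² = (⅗)² = 9/25)
-14859 - L((7 + 2)², -19) = -14859 - 1*9/25 = -14859 - 9/25 = -371484/25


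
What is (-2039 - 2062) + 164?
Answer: -3937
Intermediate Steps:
(-2039 - 2062) + 164 = -4101 + 164 = -3937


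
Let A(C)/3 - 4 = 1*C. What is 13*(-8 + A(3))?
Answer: 169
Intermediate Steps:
A(C) = 12 + 3*C (A(C) = 12 + 3*(1*C) = 12 + 3*C)
13*(-8 + A(3)) = 13*(-8 + (12 + 3*3)) = 13*(-8 + (12 + 9)) = 13*(-8 + 21) = 13*13 = 169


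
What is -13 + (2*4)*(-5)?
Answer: -53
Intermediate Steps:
-13 + (2*4)*(-5) = -13 + 8*(-5) = -13 - 40 = -53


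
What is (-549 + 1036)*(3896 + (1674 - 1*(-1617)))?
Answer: 3500069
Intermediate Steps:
(-549 + 1036)*(3896 + (1674 - 1*(-1617))) = 487*(3896 + (1674 + 1617)) = 487*(3896 + 3291) = 487*7187 = 3500069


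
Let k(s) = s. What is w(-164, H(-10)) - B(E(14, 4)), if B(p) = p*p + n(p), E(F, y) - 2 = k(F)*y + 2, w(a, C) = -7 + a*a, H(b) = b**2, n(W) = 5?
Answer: 23284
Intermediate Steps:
w(a, C) = -7 + a**2
E(F, y) = 4 + F*y (E(F, y) = 2 + (F*y + 2) = 2 + (2 + F*y) = 4 + F*y)
B(p) = 5 + p**2 (B(p) = p*p + 5 = p**2 + 5 = 5 + p**2)
w(-164, H(-10)) - B(E(14, 4)) = (-7 + (-164)**2) - (5 + (4 + 14*4)**2) = (-7 + 26896) - (5 + (4 + 56)**2) = 26889 - (5 + 60**2) = 26889 - (5 + 3600) = 26889 - 1*3605 = 26889 - 3605 = 23284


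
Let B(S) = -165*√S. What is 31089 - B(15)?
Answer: 31089 + 165*√15 ≈ 31728.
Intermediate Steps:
31089 - B(15) = 31089 - (-165)*√15 = 31089 + 165*√15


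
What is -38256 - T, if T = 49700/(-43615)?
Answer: -333697148/8723 ≈ -38255.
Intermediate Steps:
T = -9940/8723 (T = 49700*(-1/43615) = -9940/8723 ≈ -1.1395)
-38256 - T = -38256 - 1*(-9940/8723) = -38256 + 9940/8723 = -333697148/8723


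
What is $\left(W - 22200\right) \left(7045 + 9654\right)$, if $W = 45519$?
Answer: $389403981$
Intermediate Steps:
$\left(W - 22200\right) \left(7045 + 9654\right) = \left(45519 - 22200\right) \left(7045 + 9654\right) = 23319 \cdot 16699 = 389403981$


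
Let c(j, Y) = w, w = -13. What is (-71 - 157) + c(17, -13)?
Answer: -241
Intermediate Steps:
c(j, Y) = -13
(-71 - 157) + c(17, -13) = (-71 - 157) - 13 = -228 - 13 = -241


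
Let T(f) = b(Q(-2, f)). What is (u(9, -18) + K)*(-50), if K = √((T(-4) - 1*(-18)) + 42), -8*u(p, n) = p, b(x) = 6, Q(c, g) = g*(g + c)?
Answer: 225/4 - 50*√66 ≈ -349.95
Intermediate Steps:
Q(c, g) = g*(c + g)
u(p, n) = -p/8
T(f) = 6
K = √66 (K = √((6 - 1*(-18)) + 42) = √((6 + 18) + 42) = √(24 + 42) = √66 ≈ 8.1240)
(u(9, -18) + K)*(-50) = (-⅛*9 + √66)*(-50) = (-9/8 + √66)*(-50) = 225/4 - 50*√66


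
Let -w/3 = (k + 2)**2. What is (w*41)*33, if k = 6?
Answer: -259776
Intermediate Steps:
w = -192 (w = -3*(6 + 2)**2 = -3*8**2 = -3*64 = -192)
(w*41)*33 = -192*41*33 = -7872*33 = -259776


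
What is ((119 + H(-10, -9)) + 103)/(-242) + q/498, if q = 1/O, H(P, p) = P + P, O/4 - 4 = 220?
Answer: -45066887/53991168 ≈ -0.83471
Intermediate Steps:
O = 896 (O = 16 + 4*220 = 16 + 880 = 896)
H(P, p) = 2*P
q = 1/896 ≈ 0.0011161
((119 + H(-10, -9)) + 103)/(-242) + q/498 = ((119 + 2*(-10)) + 103)/(-242) + (1/896)/498 = ((119 - 20) + 103)*(-1/242) + (1/896)*(1/498) = (99 + 103)*(-1/242) + 1/446208 = 202*(-1/242) + 1/446208 = -101/121 + 1/446208 = -45066887/53991168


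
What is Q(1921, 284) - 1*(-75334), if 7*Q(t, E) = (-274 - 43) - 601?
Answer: 526420/7 ≈ 75203.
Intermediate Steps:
Q(t, E) = -918/7 (Q(t, E) = ((-274 - 43) - 601)/7 = (-317 - 601)/7 = (⅐)*(-918) = -918/7)
Q(1921, 284) - 1*(-75334) = -918/7 - 1*(-75334) = -918/7 + 75334 = 526420/7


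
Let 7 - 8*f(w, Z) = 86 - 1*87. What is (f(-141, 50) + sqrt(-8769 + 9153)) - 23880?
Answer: -23879 + 8*sqrt(6) ≈ -23859.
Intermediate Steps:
f(w, Z) = 1 (f(w, Z) = 7/8 - (86 - 1*87)/8 = 7/8 - (86 - 87)/8 = 7/8 - 1/8*(-1) = 7/8 + 1/8 = 1)
(f(-141, 50) + sqrt(-8769 + 9153)) - 23880 = (1 + sqrt(-8769 + 9153)) - 23880 = (1 + sqrt(384)) - 23880 = (1 + 8*sqrt(6)) - 23880 = -23879 + 8*sqrt(6)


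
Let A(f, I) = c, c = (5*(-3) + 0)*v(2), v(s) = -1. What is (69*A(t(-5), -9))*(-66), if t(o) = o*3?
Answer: -68310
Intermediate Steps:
t(o) = 3*o
c = 15 (c = (5*(-3) + 0)*(-1) = (-15 + 0)*(-1) = -15*(-1) = 15)
A(f, I) = 15
(69*A(t(-5), -9))*(-66) = (69*15)*(-66) = 1035*(-66) = -68310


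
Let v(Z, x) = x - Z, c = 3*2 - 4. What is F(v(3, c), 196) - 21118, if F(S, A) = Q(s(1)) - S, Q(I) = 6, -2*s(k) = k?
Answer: -21111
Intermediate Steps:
s(k) = -k/2
c = 2 (c = 6 - 4 = 2)
F(S, A) = 6 - S
F(v(3, c), 196) - 21118 = (6 - (2 - 1*3)) - 21118 = (6 - (2 - 3)) - 21118 = (6 - 1*(-1)) - 21118 = (6 + 1) - 21118 = 7 - 21118 = -21111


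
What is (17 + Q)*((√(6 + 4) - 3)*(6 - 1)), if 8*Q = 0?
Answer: -255 + 85*√10 ≈ 13.794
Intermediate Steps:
Q = 0 (Q = (⅛)*0 = 0)
(17 + Q)*((√(6 + 4) - 3)*(6 - 1)) = (17 + 0)*((√(6 + 4) - 3)*(6 - 1)) = 17*((√10 - 3)*5) = 17*((-3 + √10)*5) = 17*(-15 + 5*√10) = -255 + 85*√10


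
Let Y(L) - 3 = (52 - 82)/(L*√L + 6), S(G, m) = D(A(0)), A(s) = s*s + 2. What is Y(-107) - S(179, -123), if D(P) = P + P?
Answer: -1225259/1225079 - 3210*I*√107/1225079 ≈ -1.0001 - 0.027104*I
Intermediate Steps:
A(s) = 2 + s² (A(s) = s² + 2 = 2 + s²)
D(P) = 2*P
S(G, m) = 4 (S(G, m) = 2*(2 + 0²) = 2*(2 + 0) = 2*2 = 4)
Y(L) = 3 - 30/(6 + L^(3/2)) (Y(L) = 3 + (52 - 82)/(L*√L + 6) = 3 - 30/(L^(3/2) + 6) = 3 - 30/(6 + L^(3/2)))
Y(-107) - S(179, -123) = 3*(-4 + (-107)^(3/2))/(6 + (-107)^(3/2)) - 1*4 = 3*(-4 - 107*I*√107)/(6 - 107*I*√107) - 4 = -4 + 3*(-4 - 107*I*√107)/(6 - 107*I*√107)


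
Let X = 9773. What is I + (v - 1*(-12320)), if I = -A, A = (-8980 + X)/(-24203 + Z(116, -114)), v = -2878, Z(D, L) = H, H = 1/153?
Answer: 34964394965/3703058 ≈ 9442.0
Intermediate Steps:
H = 1/153 ≈ 0.0065359
Z(D, L) = 1/153
A = -121329/3703058 (A = (-8980 + 9773)/(-24203 + 1/153) = 793/(-3703058/153) = 793*(-153/3703058) = -121329/3703058 ≈ -0.032765)
I = 121329/3703058 (I = -1*(-121329/3703058) = 121329/3703058 ≈ 0.032765)
I + (v - 1*(-12320)) = 121329/3703058 + (-2878 - 1*(-12320)) = 121329/3703058 + (-2878 + 12320) = 121329/3703058 + 9442 = 34964394965/3703058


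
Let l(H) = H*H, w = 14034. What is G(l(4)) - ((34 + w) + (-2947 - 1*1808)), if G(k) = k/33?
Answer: -307313/33 ≈ -9312.5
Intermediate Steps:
l(H) = H²
G(k) = k/33 (G(k) = k*(1/33) = k/33)
G(l(4)) - ((34 + w) + (-2947 - 1*1808)) = (1/33)*4² - ((34 + 14034) + (-2947 - 1*1808)) = (1/33)*16 - (14068 + (-2947 - 1808)) = 16/33 - (14068 - 4755) = 16/33 - 1*9313 = 16/33 - 9313 = -307313/33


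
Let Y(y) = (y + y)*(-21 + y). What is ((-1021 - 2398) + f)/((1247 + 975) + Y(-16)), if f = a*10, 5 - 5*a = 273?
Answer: -3955/3406 ≈ -1.1612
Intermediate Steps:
a = -268/5 (a = 1 - ⅕*273 = 1 - 273/5 = -268/5 ≈ -53.600)
Y(y) = 2*y*(-21 + y) (Y(y) = (2*y)*(-21 + y) = 2*y*(-21 + y))
f = -536 (f = -268/5*10 = -536)
((-1021 - 2398) + f)/((1247 + 975) + Y(-16)) = ((-1021 - 2398) - 536)/((1247 + 975) + 2*(-16)*(-21 - 16)) = (-3419 - 536)/(2222 + 2*(-16)*(-37)) = -3955/(2222 + 1184) = -3955/3406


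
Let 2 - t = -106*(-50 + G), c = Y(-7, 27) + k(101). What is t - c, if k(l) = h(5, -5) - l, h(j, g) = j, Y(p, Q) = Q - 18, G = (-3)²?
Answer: -4257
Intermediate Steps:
G = 9
Y(p, Q) = -18 + Q
k(l) = 5 - l
c = -87 (c = (-18 + 27) + (5 - 1*101) = 9 + (5 - 101) = 9 - 96 = -87)
t = -4344 (t = 2 - (-106)*(-50 + 9) = 2 - (-106)*(-41) = 2 - 1*4346 = 2 - 4346 = -4344)
t - c = -4344 - 1*(-87) = -4344 + 87 = -4257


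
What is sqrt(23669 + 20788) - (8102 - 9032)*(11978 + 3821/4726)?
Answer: 26324509785/2363 + sqrt(44457) ≈ 1.1140e+7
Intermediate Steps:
sqrt(23669 + 20788) - (8102 - 9032)*(11978 + 3821/4726) = sqrt(44457) - (-930)*(11978 + 3821*(1/4726)) = sqrt(44457) - (-930)*(11978 + 3821/4726) = sqrt(44457) - (-930)*56611849/4726 = sqrt(44457) - 1*(-26324509785/2363) = sqrt(44457) + 26324509785/2363 = 26324509785/2363 + sqrt(44457)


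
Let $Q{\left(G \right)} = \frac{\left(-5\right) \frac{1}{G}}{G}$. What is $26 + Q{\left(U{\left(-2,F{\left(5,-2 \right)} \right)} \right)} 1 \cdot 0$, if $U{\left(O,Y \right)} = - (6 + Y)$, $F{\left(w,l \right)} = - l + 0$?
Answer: $26$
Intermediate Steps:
$F{\left(w,l \right)} = - l$
$U{\left(O,Y \right)} = -6 - Y$
$Q{\left(G \right)} = - \frac{5}{G^{2}}$
$26 + Q{\left(U{\left(-2,F{\left(5,-2 \right)} \right)} \right)} 1 \cdot 0 = 26 + - \frac{5}{\left(-6 - \left(-1\right) \left(-2\right)\right)^{2}} \cdot 1 \cdot 0 = 26 + - \frac{5}{\left(-6 - 2\right)^{2}} \cdot 0 = 26 + - \frac{5}{64} \cdot 0 = 26 + \left(-5\right) \frac{1}{64} \cdot 0 = 26 - 0 = 26 + 0 = 26$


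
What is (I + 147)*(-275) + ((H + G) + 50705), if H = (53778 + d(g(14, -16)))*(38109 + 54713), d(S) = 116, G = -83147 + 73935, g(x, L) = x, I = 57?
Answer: 5002534261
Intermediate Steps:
G = -9212
H = 5002548868 (H = (53778 + 116)*(38109 + 54713) = 53894*92822 = 5002548868)
(I + 147)*(-275) + ((H + G) + 50705) = (57 + 147)*(-275) + ((5002548868 - 9212) + 50705) = 204*(-275) + (5002539656 + 50705) = -56100 + 5002590361 = 5002534261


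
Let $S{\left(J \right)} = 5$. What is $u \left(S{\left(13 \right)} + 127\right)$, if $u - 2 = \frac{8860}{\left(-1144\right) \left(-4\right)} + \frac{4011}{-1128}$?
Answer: $\frac{30675}{611} \approx 50.205$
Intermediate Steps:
$u = \frac{10225}{26884}$ ($u = 2 + \left(\frac{8860}{\left(-1144\right) \left(-4\right)} + \frac{4011}{-1128}\right) = 2 + \left(\frac{8860}{4576} + 4011 \left(- \frac{1}{1128}\right)\right) = 2 + \left(8860 \cdot \frac{1}{4576} - \frac{1337}{376}\right) = 2 + \left(\frac{2215}{1144} - \frac{1337}{376}\right) = 2 - \frac{43543}{26884} = \frac{10225}{26884} \approx 0.38034$)
$u \left(S{\left(13 \right)} + 127\right) = \frac{10225 \left(5 + 127\right)}{26884} = \frac{10225}{26884} \cdot 132 = \frac{30675}{611}$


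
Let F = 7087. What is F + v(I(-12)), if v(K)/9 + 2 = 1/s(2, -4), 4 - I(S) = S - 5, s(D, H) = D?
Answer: 14147/2 ≈ 7073.5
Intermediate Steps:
I(S) = 9 - S (I(S) = 4 - (S - 5) = 4 - (-5 + S) = 4 + (5 - S) = 9 - S)
v(K) = -27/2 (v(K) = -18 + 9/2 = -27/2)
F + v(I(-12)) = 7087 - 27/2 = 14147/2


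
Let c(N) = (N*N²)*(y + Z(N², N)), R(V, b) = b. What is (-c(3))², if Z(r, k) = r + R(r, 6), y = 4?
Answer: 263169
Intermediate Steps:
Z(r, k) = 6 + r (Z(r, k) = r + 6 = 6 + r)
c(N) = N³*(10 + N²) (c(N) = (N*N²)*(4 + (6 + N²)) = N³*(10 + N²))
(-c(3))² = (-3³*(10 + 3²))² = (-27*(10 + 9))² = (-27*19)² = (-1*513)² = (-513)² = 263169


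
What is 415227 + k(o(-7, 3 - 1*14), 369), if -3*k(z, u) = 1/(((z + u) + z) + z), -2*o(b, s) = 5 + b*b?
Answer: 358756127/864 ≈ 4.1523e+5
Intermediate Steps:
o(b, s) = -5/2 - b²/2 (o(b, s) = -(5 + b*b)/2 = -(5 + b²)/2 = -5/2 - b²/2)
k(z, u) = -1/(3*(u + 3*z)) (k(z, u) = -1/(3*(((z + u) + z) + z)) = -1/(3*(((u + z) + z) + z)) = -1/(3*((u + 2*z) + z)) = -1/(3*(u + 3*z)))
415227 + k(o(-7, 3 - 1*14), 369) = 415227 - 1/(3*369 + 9*(-5/2 - ½*(-7)²)) = 415227 - 1/(1107 + 9*(-5/2 - ½*49)) = 415227 - 1/(1107 + 9*(-5/2 - 49/2)) = 415227 - 1/(1107 + 9*(-27)) = 415227 - 1/(1107 - 243) = 415227 - 1/864 = 358756127/864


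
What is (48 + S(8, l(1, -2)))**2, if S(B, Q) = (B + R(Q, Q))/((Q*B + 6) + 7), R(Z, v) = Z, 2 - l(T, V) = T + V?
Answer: 3193369/1369 ≈ 2332.6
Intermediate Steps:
l(T, V) = 2 - T - V (l(T, V) = 2 - (T + V) = 2 + (-T - V) = 2 - T - V)
S(B, Q) = (B + Q)/(13 + B*Q) (S(B, Q) = (B + Q)/((Q*B + 6) + 7) = (B + Q)/((B*Q + 6) + 7) = (B + Q)/((6 + B*Q) + 7) = (B + Q)/(13 + B*Q))
(48 + S(8, l(1, -2)))**2 = (48 + (8 + (2 - 1*1 - 1*(-2)))/(13 + 8*(2 - 1*1 - 1*(-2))))**2 = (48 + (8 + (2 - 1 + 2))/(13 + 8*(2 - 1 + 2)))**2 = (48 + (8 + 3)/(13 + 8*3))**2 = (48 + 11/(13 + 24))**2 = (48 + 11/37)**2 = (1787/37)**2 = 3193369/1369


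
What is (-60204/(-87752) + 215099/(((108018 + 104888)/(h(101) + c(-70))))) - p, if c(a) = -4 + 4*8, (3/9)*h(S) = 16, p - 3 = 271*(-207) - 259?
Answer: 131785793566501/2335365914 ≈ 56431.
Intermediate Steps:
p = -56353 (p = 3 + (271*(-207) - 259) = 3 + (-56097 - 259) = 3 - 56356 = -56353)
h(S) = 48 (h(S) = 3*16 = 48)
c(a) = 28 (c(a) = -4 + 32 = 28)
(-60204/(-87752) + 215099/(((108018 + 104888)/(h(101) + c(-70))))) - p = (-60204/(-87752) + 215099/(((108018 + 104888)/(48 + 28)))) - 1*(-56353) = (-60204*(-1/87752) + 215099/((212906/76))) + 56353 = (15051/21938 + 215099/((212906*(1/76)))) + 56353 = (15051/21938 + 215099/(106453/38)) + 56353 = (15051/21938 + 215099*(38/106453)) + 56353 = (15051/21938 + 8173762/106453) + 56353 = 180918214859/2335365914 + 56353 = 131785793566501/2335365914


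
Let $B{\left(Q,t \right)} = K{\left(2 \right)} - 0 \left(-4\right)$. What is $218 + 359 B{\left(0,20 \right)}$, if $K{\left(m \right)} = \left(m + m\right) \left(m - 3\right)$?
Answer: $-1218$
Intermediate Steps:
$K{\left(m \right)} = 2 m \left(-3 + m\right)$
$B{\left(Q,t \right)} = -4$ ($B{\left(Q,t \right)} = 2 \cdot 2 \left(-3 + 2\right) - 0 \left(-4\right) = 2 \cdot 2 \left(-1\right) - 0 = -4 + 0 = -4$)
$218 + 359 B{\left(0,20 \right)} = 218 + 359 \left(-4\right) = 218 - 1436 = -1218$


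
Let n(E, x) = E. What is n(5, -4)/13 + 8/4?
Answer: 31/13 ≈ 2.3846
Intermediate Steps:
n(5, -4)/13 + 8/4 = 5/13 + 8/4 = 5*(1/13) + 8*(¼) = 5/13 + 2 = 31/13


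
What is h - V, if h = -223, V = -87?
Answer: -136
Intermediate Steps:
h - V = -223 - 1*(-87) = -223 + 87 = -136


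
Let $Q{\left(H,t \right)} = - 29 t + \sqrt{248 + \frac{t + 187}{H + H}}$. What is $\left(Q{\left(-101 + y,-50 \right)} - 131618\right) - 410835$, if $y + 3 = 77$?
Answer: $-541003 + \frac{\sqrt{79530}}{18} \approx -5.4099 \cdot 10^{5}$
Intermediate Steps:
$y = 74$ ($y = -3 + 77 = 74$)
$Q{\left(H,t \right)} = \sqrt{248 + \frac{187 + t}{2 H}} - 29 t$ ($Q{\left(H,t \right)} = - 29 t + \sqrt{248 + \frac{187 + t}{2 H}} = \sqrt{248 + \frac{187 + t}{2 H}} - 29 t$)
$\left(Q{\left(-101 + y,-50 \right)} - 131618\right) - 410835 = \left(\left(\left(-29\right) \left(-50\right) + \frac{\sqrt{2} \sqrt{\frac{187 - 50 + 496 \left(-101 + 74\right)}{-101 + 74}}}{2}\right) - 131618\right) - 410835 = \left(\left(1450 + \frac{\sqrt{2} \sqrt{\frac{187 - 50 + 496 \left(-27\right)}{-27}}}{2}\right) - 131618\right) - 410835 = \left(\left(1450 + \frac{\sqrt{2} \sqrt{- \frac{187 - 50 - 13392}{27}}}{2}\right) - 131618\right) - 410835 = \left(\left(1450 + \frac{\sqrt{2} \sqrt{\left(- \frac{1}{27}\right) \left(-13255\right)}}{2}\right) - 131618\right) - 410835 = \left(\left(1450 + \frac{\sqrt{2} \sqrt{\frac{13255}{27}}}{2}\right) - 131618\right) - 410835 = \left(\left(1450 + \frac{\sqrt{2} \frac{\sqrt{39765}}{9}}{2}\right) - 131618\right) - 410835 = \left(\left(1450 + \frac{\sqrt{79530}}{18}\right) - 131618\right) - 410835 = \left(-130168 + \frac{\sqrt{79530}}{18}\right) - 410835 = -541003 + \frac{\sqrt{79530}}{18}$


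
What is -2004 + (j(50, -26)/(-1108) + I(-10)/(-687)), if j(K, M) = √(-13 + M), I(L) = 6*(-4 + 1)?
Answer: -458910/229 - I*√39/1108 ≈ -2004.0 - 0.0056363*I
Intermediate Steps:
I(L) = -18 (I(L) = 6*(-3) = -18)
-2004 + (j(50, -26)/(-1108) + I(-10)/(-687)) = -2004 + (√(-13 - 26)/(-1108) - 18/(-687)) = -2004 + (√(-39)*(-1/1108) - 18*(-1/687)) = -2004 + ((I*√39)*(-1/1108) + 6/229) = -2004 + (-I*√39/1108 + 6/229) = -2004 + (6/229 - I*√39/1108) = -458910/229 - I*√39/1108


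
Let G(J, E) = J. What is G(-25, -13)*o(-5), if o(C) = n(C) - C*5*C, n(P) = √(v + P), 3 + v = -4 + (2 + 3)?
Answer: 3125 - 25*I*√7 ≈ 3125.0 - 66.144*I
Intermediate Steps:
v = -2 (v = -3 + (-4 + (2 + 3)) = -3 + (-4 + 5) = -3 + 1 = -2)
n(P) = √(-2 + P)
o(C) = √(-2 + C) - 5*C² (o(C) = √(-2 + C) - C*5*C = √(-2 + C) - 5*C*C = √(-2 + C) - 5*C²)
G(-25, -13)*o(-5) = -25*(√(-2 - 5) - 5*(-5)²) = -25*(√(-7) - 5*25) = -25*(I*√7 - 125) = -25*(-125 + I*√7) = 3125 - 25*I*√7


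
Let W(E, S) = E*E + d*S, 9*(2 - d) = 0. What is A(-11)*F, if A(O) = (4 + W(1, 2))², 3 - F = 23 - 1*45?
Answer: 2025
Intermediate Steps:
d = 2 (d = 2 - ⅑*0 = 2 + 0 = 2)
F = 25 (F = 3 - (23 - 1*45) = 3 - (23 - 45) = 3 - 1*(-22) = 3 + 22 = 25)
W(E, S) = E² + 2*S (W(E, S) = E*E + 2*S = E² + 2*S)
A(O) = 81 (A(O) = (4 + (1² + 2*2))² = (4 + (1 + 4))² = (4 + 5)² = 9² = 81)
A(-11)*F = 81*25 = 2025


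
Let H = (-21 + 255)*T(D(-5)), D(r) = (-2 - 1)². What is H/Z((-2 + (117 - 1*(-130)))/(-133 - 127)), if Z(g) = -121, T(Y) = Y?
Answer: -2106/121 ≈ -17.405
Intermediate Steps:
D(r) = 9 (D(r) = (-3)² = 9)
H = 2106 (H = (-21 + 255)*9 = 234*9 = 2106)
H/Z((-2 + (117 - 1*(-130)))/(-133 - 127)) = 2106/(-121) = 2106*(-1/121) = -2106/121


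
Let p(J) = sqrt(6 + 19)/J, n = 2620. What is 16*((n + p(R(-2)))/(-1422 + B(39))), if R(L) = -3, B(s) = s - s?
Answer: -62840/2133 ≈ -29.461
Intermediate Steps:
B(s) = 0
p(J) = 5/J (p(J) = sqrt(25)/J = 5/J)
16*((n + p(R(-2)))/(-1422 + B(39))) = 16*((2620 + 5/(-3))/(-1422 + 0)) = 16*((2620 + 5*(-1/3))/(-1422)) = 16*((2620 - 5/3)*(-1/1422)) = 16*((7855/3)*(-1/1422)) = 16*(-7855/4266) = -62840/2133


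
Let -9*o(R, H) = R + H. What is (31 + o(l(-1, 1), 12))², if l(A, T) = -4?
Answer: 73441/81 ≈ 906.68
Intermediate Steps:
o(R, H) = -H/9 - R/9 (o(R, H) = -(R + H)/9 = -(H + R)/9 = -H/9 - R/9)
(31 + o(l(-1, 1), 12))² = (31 + (-⅑*12 - ⅑*(-4)))² = (31 + (-4/3 + 4/9))² = (31 - 8/9)² = (271/9)² = 73441/81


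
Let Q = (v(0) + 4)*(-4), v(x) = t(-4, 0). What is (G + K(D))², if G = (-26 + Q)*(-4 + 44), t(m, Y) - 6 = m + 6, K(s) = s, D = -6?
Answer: 8797156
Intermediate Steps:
t(m, Y) = 12 + m (t(m, Y) = 6 + (m + 6) = 6 + (6 + m) = 12 + m)
v(x) = 8 (v(x) = 12 - 4 = 8)
Q = -48 (Q = (8 + 4)*(-4) = 12*(-4) = -48)
G = -2960 (G = (-26 - 48)*(-4 + 44) = -74*40 = -2960)
(G + K(D))² = (-2960 - 6)² = (-2966)² = 8797156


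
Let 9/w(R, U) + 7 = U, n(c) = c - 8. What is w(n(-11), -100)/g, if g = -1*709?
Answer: 9/75863 ≈ 0.00011863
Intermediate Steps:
n(c) = -8 + c
g = -709
w(R, U) = 9/(-7 + U)
w(n(-11), -100)/g = (9/(-7 - 100))/(-709) = (9/(-107))*(-1/709) = (9*(-1/107))*(-1/709) = -9/107*(-1/709) = 9/75863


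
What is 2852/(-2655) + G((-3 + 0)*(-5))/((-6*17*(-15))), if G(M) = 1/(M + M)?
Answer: -2908981/2708100 ≈ -1.0742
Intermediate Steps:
G(M) = 1/(2*M)
2852/(-2655) + G((-3 + 0)*(-5))/((-6*17*(-15))) = 2852/(-2655) + (1/(2*(((-3 + 0)*(-5)))))/((-6*17*(-15))) = 2852*(-1/2655) + (1/(2*((-3*(-5)))))/((-102*(-15))) = -2852/2655 + ((½)/15)/1530 = -2852/2655 + ((½)*(1/15))*(1/1530) = -2852/2655 + (1/30)*(1/1530) = -2852/2655 + 1/45900 = -2908981/2708100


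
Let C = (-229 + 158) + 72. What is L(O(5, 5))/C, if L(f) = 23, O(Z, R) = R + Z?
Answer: 23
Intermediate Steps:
C = 1 (C = -71 + 72 = 1)
L(O(5, 5))/C = 23/1 = 23*1 = 23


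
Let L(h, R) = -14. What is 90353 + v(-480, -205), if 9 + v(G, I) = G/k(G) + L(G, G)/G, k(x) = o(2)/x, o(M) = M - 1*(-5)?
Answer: 207073969/1680 ≈ 1.2326e+5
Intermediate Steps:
o(M) = 5 + M (o(M) = M + 5 = 5 + M)
k(x) = 7/x (k(x) = (5 + 2)/x = 7/x)
v(G, I) = -9 - 14/G + G²/7 (v(G, I) = -9 + (G/((7/G)) - 14/G) = -9 + (G*(G/7) - 14/G) = -9 + (G²/7 - 14/G) = -9 + (-14/G + G²/7) = -9 - 14/G + G²/7)
90353 + v(-480, -205) = 90353 + (-9 - 14/(-480) + (⅐)*(-480)²) = 90353 + (-9 - 14*(-1/480) + (⅐)*230400) = 90353 + (-9 + 7/240 + 230400/7) = 90353 + 55280929/1680 = 207073969/1680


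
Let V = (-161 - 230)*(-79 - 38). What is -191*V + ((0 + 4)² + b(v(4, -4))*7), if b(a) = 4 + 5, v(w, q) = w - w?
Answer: -8737598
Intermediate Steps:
V = 45747 (V = -391*(-117) = 45747)
v(w, q) = 0
b(a) = 9
-191*V + ((0 + 4)² + b(v(4, -4))*7) = -191*45747 + ((0 + 4)² + 9*7) = -8737677 + (4² + 63) = -8737677 + (16 + 63) = -8737677 + 79 = -8737598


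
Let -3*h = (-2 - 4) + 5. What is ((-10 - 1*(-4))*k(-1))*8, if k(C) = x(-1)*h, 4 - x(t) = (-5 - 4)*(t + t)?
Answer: 224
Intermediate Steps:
h = ⅓ (h = -((-2 - 4) + 5)/3 = -(-6 + 5)/3 = -⅓*(-1) = ⅓ ≈ 0.33333)
x(t) = 4 + 18*t (x(t) = 4 - (-5 - 4)*(t + t) = 4 - (-9)*2*t = 4 - (-18)*t = 4 + 18*t)
k(C) = -14/3 (k(C) = (4 + 18*(-1))*(⅓) = (4 - 18)*(⅓) = -14*⅓ = -14/3)
((-10 - 1*(-4))*k(-1))*8 = ((-10 - 1*(-4))*(-14/3))*8 = ((-10 + 4)*(-14/3))*8 = -6*(-14/3)*8 = 28*8 = 224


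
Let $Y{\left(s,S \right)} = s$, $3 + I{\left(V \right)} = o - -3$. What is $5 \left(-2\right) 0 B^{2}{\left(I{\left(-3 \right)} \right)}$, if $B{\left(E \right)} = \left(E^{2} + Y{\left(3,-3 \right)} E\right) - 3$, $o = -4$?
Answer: $0$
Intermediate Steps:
$I{\left(V \right)} = -4$ ($I{\left(V \right)} = -3 - 1 = -4$)
$B{\left(E \right)} = -3 + E^{2} + 3 E$ ($B{\left(E \right)} = \left(E^{2} + 3 E\right) - 3 = -3 + E^{2} + 3 E$)
$5 \left(-2\right) 0 B^{2}{\left(I{\left(-3 \right)} \right)} = 5 \left(-2\right) 0 \left(-3 + \left(-4\right)^{2} + 3 \left(-4\right)\right)^{2} = \left(-10\right) 0 \left(-3 + 16 - 12\right)^{2} = 0 \cdot 1^{2} = 0 \cdot 1 = 0$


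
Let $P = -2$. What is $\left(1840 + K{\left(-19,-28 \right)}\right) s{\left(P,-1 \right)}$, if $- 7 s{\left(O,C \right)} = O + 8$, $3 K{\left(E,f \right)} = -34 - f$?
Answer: $- \frac{11028}{7} \approx -1575.4$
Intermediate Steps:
$K{\left(E,f \right)} = - \frac{34}{3} - \frac{f}{3}$ ($K{\left(E,f \right)} = \frac{-34 - f}{3} = - \frac{34}{3} - \frac{f}{3}$)
$s{\left(O,C \right)} = - \frac{8}{7} - \frac{O}{7}$ ($s{\left(O,C \right)} = - \frac{O + 8}{7} = - \frac{8 + O}{7} = - \frac{8}{7} - \frac{O}{7}$)
$\left(1840 + K{\left(-19,-28 \right)}\right) s{\left(P,-1 \right)} = \left(1840 - 2\right) \left(- \frac{8}{7} - - \frac{2}{7}\right) = \left(1840 + \left(- \frac{34}{3} + \frac{28}{3}\right)\right) \left(- \frac{8}{7} + \frac{2}{7}\right) = \left(1840 - 2\right) \left(- \frac{6}{7}\right) = 1838 \left(- \frac{6}{7}\right) = - \frac{11028}{7}$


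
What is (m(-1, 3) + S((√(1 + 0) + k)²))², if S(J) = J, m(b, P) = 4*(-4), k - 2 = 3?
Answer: 400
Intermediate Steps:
k = 5 (k = 2 + 3 = 5)
m(b, P) = -16
(m(-1, 3) + S((√(1 + 0) + k)²))² = (-16 + (√(1 + 0) + 5)²)² = (-16 + (√1 + 5)²)² = (-16 + (1 + 5)²)² = (-16 + 6²)² = (-16 + 36)² = 20² = 400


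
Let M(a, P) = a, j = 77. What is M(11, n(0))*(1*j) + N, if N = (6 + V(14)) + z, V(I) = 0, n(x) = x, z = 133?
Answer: 986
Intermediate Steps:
N = 139 (N = (6 + 0) + 133 = 6 + 133 = 139)
M(11, n(0))*(1*j) + N = 11*(1*77) + 139 = 11*77 + 139 = 847 + 139 = 986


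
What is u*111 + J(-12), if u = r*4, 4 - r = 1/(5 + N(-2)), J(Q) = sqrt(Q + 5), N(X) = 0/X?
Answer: 8436/5 + I*sqrt(7) ≈ 1687.2 + 2.6458*I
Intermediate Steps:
N(X) = 0
J(Q) = sqrt(5 + Q)
r = 19/5 (r = 4 - 1/(5 + 0) = 4 - 1/5 = 19/5 ≈ 3.8000)
u = 76/5 (u = (19/5)*4 = 76/5 ≈ 15.200)
u*111 + J(-12) = (76/5)*111 + sqrt(5 - 12) = 8436/5 + sqrt(-7) = 8436/5 + I*sqrt(7)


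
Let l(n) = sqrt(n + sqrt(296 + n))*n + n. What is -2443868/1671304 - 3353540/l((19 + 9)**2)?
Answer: -610967/417826 - 838385/(196*(1 + sqrt(784 + 6*sqrt(30)))) ≈ -146.07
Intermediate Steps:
l(n) = n + n*sqrt(n + sqrt(296 + n)) (l(n) = n*sqrt(n + sqrt(296 + n)) + n = n + n*sqrt(n + sqrt(296 + n)))
-2443868/1671304 - 3353540/l((19 + 9)**2) = -2443868/1671304 - 3353540*1/((1 + sqrt((19 + 9)**2 + sqrt(296 + (19 + 9)**2)))*(19 + 9)**2) = -2443868*1/1671304 - 3353540*1/(784*(1 + sqrt(28**2 + sqrt(296 + 28**2)))) = -610967/417826 - 3353540*1/(784*(1 + sqrt(784 + sqrt(296 + 784)))) = -610967/417826 - 3353540*1/(784*(1 + sqrt(784 + sqrt(1080)))) = -610967/417826 - 3353540*1/(784*(1 + sqrt(784 + 6*sqrt(30)))) = -610967/417826 - 3353540/(784 + 784*sqrt(784 + 6*sqrt(30)))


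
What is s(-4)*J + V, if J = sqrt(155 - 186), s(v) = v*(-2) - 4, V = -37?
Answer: -37 + 4*I*sqrt(31) ≈ -37.0 + 22.271*I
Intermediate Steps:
s(v) = -4 - 2*v (s(v) = -2*v - 4 = -4 - 2*v)
J = I*sqrt(31) (J = sqrt(-31) = I*sqrt(31) ≈ 5.5678*I)
s(-4)*J + V = (-4 - 2*(-4))*(I*sqrt(31)) - 37 = (-4 + 8)*(I*sqrt(31)) - 37 = 4*(I*sqrt(31)) - 37 = 4*I*sqrt(31) - 37 = -37 + 4*I*sqrt(31)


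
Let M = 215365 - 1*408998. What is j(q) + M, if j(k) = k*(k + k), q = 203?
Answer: -111215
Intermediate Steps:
j(k) = 2*k² (j(k) = k*(2*k) = 2*k²)
M = -193633 (M = 215365 - 408998 = -193633)
j(q) + M = 2*203² - 193633 = 2*41209 - 193633 = 82418 - 193633 = -111215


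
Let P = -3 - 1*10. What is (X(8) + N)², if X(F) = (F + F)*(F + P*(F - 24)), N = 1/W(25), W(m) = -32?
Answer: 12230369281/1024 ≈ 1.1944e+7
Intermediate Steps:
P = -13 (P = -3 - 10 = -13)
N = -1/32 (N = 1/(-32) = -1/32 ≈ -0.031250)
X(F) = 2*F*(312 - 12*F) (X(F) = (F + F)*(F - 13*(F - 24)) = (2*F)*(F - 13*(-24 + F)) = (2*F)*(F + (312 - 13*F)) = (2*F)*(312 - 12*F) = 2*F*(312 - 12*F))
(X(8) + N)² = (24*8*(26 - 1*8) - 1/32)² = (24*8*(26 - 8) - 1/32)² = (24*8*18 - 1/32)² = (3456 - 1/32)² = (110591/32)² = 12230369281/1024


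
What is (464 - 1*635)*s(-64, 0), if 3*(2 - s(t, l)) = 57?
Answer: 2907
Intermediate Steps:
s(t, l) = -17 (s(t, l) = 2 - ⅓*57 = 2 - 19 = -17)
(464 - 1*635)*s(-64, 0) = (464 - 1*635)*(-17) = (464 - 635)*(-17) = -171*(-17) = 2907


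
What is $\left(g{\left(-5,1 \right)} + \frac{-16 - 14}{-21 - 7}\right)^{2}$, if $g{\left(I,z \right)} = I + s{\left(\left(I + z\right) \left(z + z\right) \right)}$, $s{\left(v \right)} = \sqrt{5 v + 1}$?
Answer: $\frac{\left(55 - 14 i \sqrt{39}\right)^{2}}{196} \approx -23.566 - 49.068 i$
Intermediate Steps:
$s{\left(v \right)} = \sqrt{1 + 5 v}$
$g{\left(I,z \right)} = I + \sqrt{1 + 10 z \left(I + z\right)}$ ($g{\left(I,z \right)} = I + \sqrt{1 + 5 \left(I + z\right) \left(z + z\right)} = I + \sqrt{1 + 5 \left(I + z\right) 2 z} = I + \sqrt{1 + 5 \cdot 2 z \left(I + z\right)} = I + \sqrt{1 + 10 z \left(I + z\right)}$)
$\left(g{\left(-5,1 \right)} + \frac{-16 - 14}{-21 - 7}\right)^{2} = \left(\left(-5 + \sqrt{1 + 10 \cdot 1 \left(-5 + 1\right)}\right) + \frac{-16 - 14}{-21 - 7}\right)^{2} = \left(\left(-5 + \sqrt{1 + 10 \cdot 1 \left(-4\right)}\right) - \frac{30}{-28}\right)^{2} = \left(\left(-5 + \sqrt{1 - 40}\right) - - \frac{15}{14}\right)^{2} = \left(\left(-5 + \sqrt{-39}\right) + \frac{15}{14}\right)^{2} = \left(\left(-5 + i \sqrt{39}\right) + \frac{15}{14}\right)^{2} = \left(- \frac{55}{14} + i \sqrt{39}\right)^{2}$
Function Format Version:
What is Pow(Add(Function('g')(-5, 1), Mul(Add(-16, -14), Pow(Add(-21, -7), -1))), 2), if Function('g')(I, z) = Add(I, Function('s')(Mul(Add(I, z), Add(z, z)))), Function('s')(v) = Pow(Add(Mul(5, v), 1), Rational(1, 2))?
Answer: Mul(Rational(1, 196), Pow(Add(55, Mul(-14, I, Pow(39, Rational(1, 2)))), 2)) ≈ Add(-23.566, Mul(-49.068, I))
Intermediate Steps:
Function('s')(v) = Pow(Add(1, Mul(5, v)), Rational(1, 2))
Function('g')(I, z) = Add(I, Pow(Add(1, Mul(10, z, Add(I, z))), Rational(1, 2))) (Function('g')(I, z) = Add(I, Pow(Add(1, Mul(5, Mul(Add(I, z), Add(z, z)))), Rational(1, 2))) = Add(I, Pow(Add(1, Mul(5, Mul(Add(I, z), Mul(2, z)))), Rational(1, 2))) = Add(I, Pow(Add(1, Mul(5, Mul(2, z, Add(I, z)))), Rational(1, 2))) = Add(I, Pow(Add(1, Mul(10, z, Add(I, z))), Rational(1, 2))))
Pow(Add(Function('g')(-5, 1), Mul(Add(-16, -14), Pow(Add(-21, -7), -1))), 2) = Pow(Add(Add(-5, Pow(Add(1, Mul(10, 1, Add(-5, 1))), Rational(1, 2))), Mul(Add(-16, -14), Pow(Add(-21, -7), -1))), 2) = Pow(Add(Add(-5, Pow(Add(1, Mul(10, 1, -4)), Rational(1, 2))), Mul(-30, Pow(-28, -1))), 2) = Pow(Add(Add(-5, Pow(Add(1, -40), Rational(1, 2))), Mul(-30, Rational(-1, 28))), 2) = Pow(Add(Add(-5, Pow(-39, Rational(1, 2))), Rational(15, 14)), 2) = Pow(Add(Add(-5, Mul(I, Pow(39, Rational(1, 2)))), Rational(15, 14)), 2) = Pow(Add(Rational(-55, 14), Mul(I, Pow(39, Rational(1, 2)))), 2)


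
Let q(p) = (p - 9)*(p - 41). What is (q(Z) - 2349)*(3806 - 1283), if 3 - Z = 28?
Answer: -264915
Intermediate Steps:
Z = -25 (Z = 3 - 1*28 = 3 - 28 = -25)
q(p) = (-41 + p)*(-9 + p) (q(p) = (-9 + p)*(-41 + p) = (-41 + p)*(-9 + p))
(q(Z) - 2349)*(3806 - 1283) = ((369 + (-25)**2 - 50*(-25)) - 2349)*(3806 - 1283) = ((369 + 625 + 1250) - 2349)*2523 = (2244 - 2349)*2523 = -105*2523 = -264915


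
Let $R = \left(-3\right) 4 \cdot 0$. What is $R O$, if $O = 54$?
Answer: $0$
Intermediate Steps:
$R = 0$ ($R = \left(-12\right) 0 = 0$)
$R O = 0 \cdot 54 = 0$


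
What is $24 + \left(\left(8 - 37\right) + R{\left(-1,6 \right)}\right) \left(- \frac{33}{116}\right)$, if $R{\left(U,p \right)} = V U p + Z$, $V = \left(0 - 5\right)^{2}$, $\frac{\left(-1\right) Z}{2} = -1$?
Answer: $\frac{8625}{116} \approx 74.353$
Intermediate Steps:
$Z = 2$ ($Z = \left(-2\right) \left(-1\right) = 2$)
$V = 25$ ($V = \left(-5\right)^{2} = 25$)
$R{\left(U,p \right)} = 2 + 25 U p$ ($R{\left(U,p \right)} = 25 U p + 2 = 2 + 25 U p$)
$24 + \left(\left(8 - 37\right) + R{\left(-1,6 \right)}\right) \left(- \frac{33}{116}\right) = 24 + \left(\left(8 - 37\right) + \left(2 + 25 \left(-1\right) 6\right)\right) \left(- \frac{33}{116}\right) = 24 + \left(-29 + \left(2 - 150\right)\right) \left(\left(-33\right) \frac{1}{116}\right) = 24 + \left(-29 - 148\right) \left(- \frac{33}{116}\right) = 24 - - \frac{5841}{116} = 24 + \frac{5841}{116} = \frac{8625}{116}$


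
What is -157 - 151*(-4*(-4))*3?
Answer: -7405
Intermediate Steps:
-157 - 151*(-4*(-4))*3 = -157 - 2416*3 = -157 - 151*48 = -157 - 7248 = -7405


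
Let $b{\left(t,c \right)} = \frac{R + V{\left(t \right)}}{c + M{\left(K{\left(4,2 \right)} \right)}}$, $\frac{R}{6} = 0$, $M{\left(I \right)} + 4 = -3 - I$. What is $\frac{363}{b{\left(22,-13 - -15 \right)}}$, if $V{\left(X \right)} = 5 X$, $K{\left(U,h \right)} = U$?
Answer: $- \frac{297}{10} \approx -29.7$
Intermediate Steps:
$M{\left(I \right)} = -7 - I$ ($M{\left(I \right)} = -4 - \left(3 + I\right) = -7 - I$)
$R = 0$ ($R = 6 \cdot 0 = 0$)
$b{\left(t,c \right)} = \frac{5 t}{-11 + c}$ ($b{\left(t,c \right)} = \frac{0 + 5 t}{c - 11} = \frac{5 t}{c - 11} = \frac{5 t}{-11 + c}$)
$\frac{363}{b{\left(22,-13 - -15 \right)}} = \frac{363}{5 \cdot 22 \frac{1}{-11 - -2}} = \frac{363}{5 \cdot 22 \frac{1}{-11 + \left(-13 + 15\right)}} = \frac{363}{5 \cdot 22 \frac{1}{-11 + 2}} = \frac{363}{5 \cdot 22 \frac{1}{-9}} = \frac{363}{5 \cdot 22 \left(- \frac{1}{9}\right)} = \frac{363}{- \frac{110}{9}} = 363 \left(- \frac{9}{110}\right) = - \frac{297}{10}$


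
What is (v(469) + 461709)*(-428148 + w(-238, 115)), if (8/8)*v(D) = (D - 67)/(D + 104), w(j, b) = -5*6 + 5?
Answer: -37759100957669/191 ≈ -1.9769e+11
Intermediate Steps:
w(j, b) = -25 (w(j, b) = -30 + 5 = -25)
v(D) = (-67 + D)/(104 + D) (v(D) = (D - 67)/(D + 104) = (-67 + D)/(104 + D))
(v(469) + 461709)*(-428148 + w(-238, 115)) = ((-67 + 469)/(104 + 469) + 461709)*(-428148 - 25) = (402/573 + 461709)*(-428173) = ((1/573)*402 + 461709)*(-428173) = (134/191 + 461709)*(-428173) = (88186553/191)*(-428173) = -37759100957669/191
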